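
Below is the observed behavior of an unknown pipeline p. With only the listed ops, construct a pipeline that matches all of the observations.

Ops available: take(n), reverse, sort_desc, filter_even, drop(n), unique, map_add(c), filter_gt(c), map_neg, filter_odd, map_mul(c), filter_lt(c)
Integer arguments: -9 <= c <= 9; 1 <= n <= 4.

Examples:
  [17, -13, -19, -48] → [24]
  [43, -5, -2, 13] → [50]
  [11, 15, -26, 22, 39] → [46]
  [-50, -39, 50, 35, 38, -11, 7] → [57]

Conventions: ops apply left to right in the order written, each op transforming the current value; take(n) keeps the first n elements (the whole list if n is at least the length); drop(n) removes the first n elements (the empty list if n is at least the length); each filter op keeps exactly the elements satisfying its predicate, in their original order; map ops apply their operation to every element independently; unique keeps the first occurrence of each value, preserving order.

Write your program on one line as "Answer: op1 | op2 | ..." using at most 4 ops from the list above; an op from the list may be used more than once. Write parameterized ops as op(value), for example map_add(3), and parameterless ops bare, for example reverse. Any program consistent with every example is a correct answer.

reverse | sort_desc | take(1) | map_add(7)

Check, running the answer program on each example:
  [17, -13, -19, -48] -> [-48, -19, -13, 17] -> [17, -13, -19, -48] -> [17] -> [24]
  [43, -5, -2, 13] -> [13, -2, -5, 43] -> [43, 13, -2, -5] -> [43] -> [50]
  [11, 15, -26, 22, 39] -> [39, 22, -26, 15, 11] -> [39, 22, 15, 11, -26] -> [39] -> [46]
  [-50, -39, 50, 35, 38, -11, 7] -> [7, -11, 38, 35, 50, -39, -50] -> [50, 38, 35, 7, -11, -39, -50] -> [50] -> [57]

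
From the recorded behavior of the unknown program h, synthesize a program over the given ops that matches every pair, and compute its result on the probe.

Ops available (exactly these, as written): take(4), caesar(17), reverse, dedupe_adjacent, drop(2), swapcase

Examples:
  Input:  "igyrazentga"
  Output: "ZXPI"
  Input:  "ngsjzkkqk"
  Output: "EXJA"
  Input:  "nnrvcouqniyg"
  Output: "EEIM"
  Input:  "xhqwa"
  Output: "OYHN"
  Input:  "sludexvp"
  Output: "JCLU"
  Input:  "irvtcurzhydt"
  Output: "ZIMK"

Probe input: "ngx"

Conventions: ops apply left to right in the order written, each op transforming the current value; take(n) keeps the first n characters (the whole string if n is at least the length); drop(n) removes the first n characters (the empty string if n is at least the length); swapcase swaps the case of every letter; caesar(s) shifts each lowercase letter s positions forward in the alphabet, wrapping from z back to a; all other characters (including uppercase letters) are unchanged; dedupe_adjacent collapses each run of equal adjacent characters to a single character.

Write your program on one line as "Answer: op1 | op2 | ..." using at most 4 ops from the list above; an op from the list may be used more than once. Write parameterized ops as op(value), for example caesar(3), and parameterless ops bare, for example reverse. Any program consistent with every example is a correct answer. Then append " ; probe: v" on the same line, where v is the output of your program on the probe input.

caesar(17) | swapcase | take(4) ; probe: "EXO"

Check, running the answer program on each example:
  "igyrazentga" -> "zxpirqvekxr" -> "ZXPIRQVEKXR" -> "ZXPI"
  "ngsjzkkqk" -> "exjaqbbhb" -> "EXJAQBBHB" -> "EXJA"
  "nnrvcouqniyg" -> "eeimtflhezpx" -> "EEIMTFLHEZPX" -> "EEIM"
  "xhqwa" -> "oyhnr" -> "OYHNR" -> "OYHN"
  "sludexvp" -> "jcluvomg" -> "JCLUVOMG" -> "JCLU"
  "irvtcurzhydt" -> "zimktliqypuk" -> "ZIMKTLIQYPUK" -> "ZIMK"
  probe: "ngx" -> "exo" -> "EXO" -> "EXO"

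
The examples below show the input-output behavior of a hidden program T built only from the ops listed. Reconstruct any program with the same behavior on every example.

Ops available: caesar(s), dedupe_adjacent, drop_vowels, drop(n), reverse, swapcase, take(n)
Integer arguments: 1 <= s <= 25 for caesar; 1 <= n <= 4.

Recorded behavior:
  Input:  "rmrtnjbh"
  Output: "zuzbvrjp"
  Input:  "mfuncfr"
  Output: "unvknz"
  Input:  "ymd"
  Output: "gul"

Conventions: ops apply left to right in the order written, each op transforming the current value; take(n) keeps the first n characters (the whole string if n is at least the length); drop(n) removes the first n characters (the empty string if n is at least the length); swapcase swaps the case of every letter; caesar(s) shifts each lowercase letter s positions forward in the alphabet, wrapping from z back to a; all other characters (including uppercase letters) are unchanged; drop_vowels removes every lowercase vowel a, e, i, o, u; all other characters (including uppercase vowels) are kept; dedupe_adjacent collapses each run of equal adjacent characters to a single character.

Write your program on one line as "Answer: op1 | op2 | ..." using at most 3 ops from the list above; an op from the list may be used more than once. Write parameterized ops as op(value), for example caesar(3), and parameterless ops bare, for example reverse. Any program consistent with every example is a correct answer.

drop_vowels | caesar(8)

Check, running the answer program on each example:
  "rmrtnjbh" -> "rmrtnjbh" -> "zuzbvrjp"
  "mfuncfr" -> "mfncfr" -> "unvknz"
  "ymd" -> "ymd" -> "gul"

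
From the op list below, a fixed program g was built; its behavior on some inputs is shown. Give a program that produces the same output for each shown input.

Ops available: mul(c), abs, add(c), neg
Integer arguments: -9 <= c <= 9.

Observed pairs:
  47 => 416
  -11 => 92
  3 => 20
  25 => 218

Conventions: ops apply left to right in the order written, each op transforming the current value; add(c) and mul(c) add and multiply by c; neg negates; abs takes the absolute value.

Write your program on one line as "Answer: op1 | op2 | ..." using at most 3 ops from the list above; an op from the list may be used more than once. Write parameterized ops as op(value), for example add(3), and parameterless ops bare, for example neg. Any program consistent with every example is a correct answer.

abs | mul(9) | add(-7)

Check, running the answer program on each example:
  47 -> 47 -> 423 -> 416
  -11 -> 11 -> 99 -> 92
  3 -> 3 -> 27 -> 20
  25 -> 25 -> 225 -> 218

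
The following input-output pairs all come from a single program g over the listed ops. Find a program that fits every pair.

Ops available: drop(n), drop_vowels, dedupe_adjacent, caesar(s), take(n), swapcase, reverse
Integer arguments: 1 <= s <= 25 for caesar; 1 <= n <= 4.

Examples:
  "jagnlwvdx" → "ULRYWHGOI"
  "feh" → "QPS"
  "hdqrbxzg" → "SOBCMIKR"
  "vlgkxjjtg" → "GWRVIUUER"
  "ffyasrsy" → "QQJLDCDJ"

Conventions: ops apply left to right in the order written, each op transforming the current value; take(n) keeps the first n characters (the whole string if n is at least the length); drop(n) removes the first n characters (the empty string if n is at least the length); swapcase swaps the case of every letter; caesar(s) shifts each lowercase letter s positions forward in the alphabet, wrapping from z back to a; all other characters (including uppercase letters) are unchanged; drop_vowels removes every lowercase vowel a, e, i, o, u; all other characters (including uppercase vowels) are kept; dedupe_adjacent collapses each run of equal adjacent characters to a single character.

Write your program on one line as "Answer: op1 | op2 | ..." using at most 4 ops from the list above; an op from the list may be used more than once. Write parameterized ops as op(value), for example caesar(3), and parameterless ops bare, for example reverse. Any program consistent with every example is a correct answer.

caesar(4) | caesar(7) | swapcase

Check, running the answer program on each example:
  "jagnlwvdx" -> "nekrpazhb" -> "ulrywhgoi" -> "ULRYWHGOI"
  "feh" -> "jil" -> "qps" -> "QPS"
  "hdqrbxzg" -> "lhuvfbdk" -> "sobcmikr" -> "SOBCMIKR"
  "vlgkxjjtg" -> "zpkobnnxk" -> "gwrviuuer" -> "GWRVIUUER"
  "ffyasrsy" -> "jjcewvwc" -> "qqjldcdj" -> "QQJLDCDJ"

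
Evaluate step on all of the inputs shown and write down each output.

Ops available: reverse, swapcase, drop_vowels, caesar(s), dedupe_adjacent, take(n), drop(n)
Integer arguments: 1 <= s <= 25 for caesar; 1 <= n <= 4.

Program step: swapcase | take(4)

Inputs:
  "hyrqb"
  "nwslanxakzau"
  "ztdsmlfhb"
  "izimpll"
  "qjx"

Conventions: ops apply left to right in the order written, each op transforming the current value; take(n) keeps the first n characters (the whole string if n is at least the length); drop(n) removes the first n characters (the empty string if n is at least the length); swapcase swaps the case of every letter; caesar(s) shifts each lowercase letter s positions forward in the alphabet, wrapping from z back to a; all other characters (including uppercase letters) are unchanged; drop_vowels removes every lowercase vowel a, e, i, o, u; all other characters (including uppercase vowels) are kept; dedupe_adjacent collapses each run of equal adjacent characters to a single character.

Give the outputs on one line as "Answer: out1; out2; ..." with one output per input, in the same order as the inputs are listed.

Execution, op by op:
  "hyrqb" -> "HYRQB" -> "HYRQ"
  "nwslanxakzau" -> "NWSLANXAKZAU" -> "NWSL"
  "ztdsmlfhb" -> "ZTDSMLFHB" -> "ZTDS"
  "izimpll" -> "IZIMPLL" -> "IZIM"
  "qjx" -> "QJX" -> "QJX"

"HYRQ"; "NWSL"; "ZTDS"; "IZIM"; "QJX"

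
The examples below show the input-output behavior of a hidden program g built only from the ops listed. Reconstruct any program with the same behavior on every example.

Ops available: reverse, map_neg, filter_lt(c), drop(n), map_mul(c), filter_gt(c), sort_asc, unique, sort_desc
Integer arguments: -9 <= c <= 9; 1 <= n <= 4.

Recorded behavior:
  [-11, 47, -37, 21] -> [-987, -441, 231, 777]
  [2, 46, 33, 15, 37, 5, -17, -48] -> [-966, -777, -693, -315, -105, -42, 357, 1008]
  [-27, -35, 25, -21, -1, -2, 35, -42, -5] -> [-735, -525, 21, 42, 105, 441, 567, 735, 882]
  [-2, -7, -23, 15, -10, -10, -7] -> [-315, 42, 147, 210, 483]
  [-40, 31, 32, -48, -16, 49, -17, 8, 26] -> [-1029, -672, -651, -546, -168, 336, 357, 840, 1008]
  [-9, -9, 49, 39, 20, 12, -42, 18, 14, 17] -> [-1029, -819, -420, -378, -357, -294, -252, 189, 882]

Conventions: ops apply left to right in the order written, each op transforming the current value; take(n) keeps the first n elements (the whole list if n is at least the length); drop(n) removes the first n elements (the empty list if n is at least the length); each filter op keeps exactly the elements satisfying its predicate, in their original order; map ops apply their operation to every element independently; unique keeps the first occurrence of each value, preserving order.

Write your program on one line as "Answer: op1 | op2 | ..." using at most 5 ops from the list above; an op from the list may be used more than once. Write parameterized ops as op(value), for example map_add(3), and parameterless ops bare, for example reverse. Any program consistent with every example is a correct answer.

sort_desc | map_mul(3) | map_mul(-7) | unique

Check, running the answer program on each example:
  [-11, 47, -37, 21] -> [47, 21, -11, -37] -> [141, 63, -33, -111] -> [-987, -441, 231, 777] -> [-987, -441, 231, 777]
  [2, 46, 33, 15, 37, 5, -17, -48] -> [46, 37, 33, 15, 5, 2, -17, -48] -> [138, 111, 99, 45, 15, 6, -51, -144] -> [-966, -777, -693, -315, -105, -42, 357, 1008] -> [-966, -777, -693, -315, -105, -42, 357, 1008]
  [-27, -35, 25, -21, -1, -2, 35, -42, -5] -> [35, 25, -1, -2, -5, -21, -27, -35, -42] -> [105, 75, -3, -6, -15, -63, -81, -105, -126] -> [-735, -525, 21, 42, 105, 441, 567, 735, 882] -> [-735, -525, 21, 42, 105, 441, 567, 735, 882]
  [-2, -7, -23, 15, -10, -10, -7] -> [15, -2, -7, -7, -10, -10, -23] -> [45, -6, -21, -21, -30, -30, -69] -> [-315, 42, 147, 147, 210, 210, 483] -> [-315, 42, 147, 210, 483]
  [-40, 31, 32, -48, -16, 49, -17, 8, 26] -> [49, 32, 31, 26, 8, -16, -17, -40, -48] -> [147, 96, 93, 78, 24, -48, -51, -120, -144] -> [-1029, -672, -651, -546, -168, 336, 357, 840, 1008] -> [-1029, -672, -651, -546, -168, 336, 357, 840, 1008]
  [-9, -9, 49, 39, 20, 12, -42, 18, 14, 17] -> [49, 39, 20, 18, 17, 14, 12, -9, -9, -42] -> [147, 117, 60, 54, 51, 42, 36, -27, -27, -126] -> [-1029, -819, -420, -378, -357, -294, -252, 189, 189, 882] -> [-1029, -819, -420, -378, -357, -294, -252, 189, 882]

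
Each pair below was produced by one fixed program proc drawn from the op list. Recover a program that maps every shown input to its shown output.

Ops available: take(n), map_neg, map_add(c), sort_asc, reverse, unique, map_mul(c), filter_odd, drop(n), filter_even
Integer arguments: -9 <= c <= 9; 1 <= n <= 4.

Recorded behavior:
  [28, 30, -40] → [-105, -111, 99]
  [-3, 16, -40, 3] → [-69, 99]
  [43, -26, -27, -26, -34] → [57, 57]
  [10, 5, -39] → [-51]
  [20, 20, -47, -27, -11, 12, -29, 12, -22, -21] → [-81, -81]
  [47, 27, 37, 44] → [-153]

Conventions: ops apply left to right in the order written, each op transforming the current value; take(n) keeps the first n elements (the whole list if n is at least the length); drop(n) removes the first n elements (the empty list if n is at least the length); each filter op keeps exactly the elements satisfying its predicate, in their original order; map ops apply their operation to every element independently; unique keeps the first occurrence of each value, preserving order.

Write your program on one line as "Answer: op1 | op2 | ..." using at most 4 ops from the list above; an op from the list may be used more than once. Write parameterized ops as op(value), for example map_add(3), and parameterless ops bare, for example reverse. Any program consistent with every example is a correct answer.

take(4) | map_add(7) | filter_odd | map_mul(-3)

Check, running the answer program on each example:
  [28, 30, -40] -> [28, 30, -40] -> [35, 37, -33] -> [35, 37, -33] -> [-105, -111, 99]
  [-3, 16, -40, 3] -> [-3, 16, -40, 3] -> [4, 23, -33, 10] -> [23, -33] -> [-69, 99]
  [43, -26, -27, -26, -34] -> [43, -26, -27, -26] -> [50, -19, -20, -19] -> [-19, -19] -> [57, 57]
  [10, 5, -39] -> [10, 5, -39] -> [17, 12, -32] -> [17] -> [-51]
  [20, 20, -47, -27, -11, 12, -29, 12, -22, -21] -> [20, 20, -47, -27] -> [27, 27, -40, -20] -> [27, 27] -> [-81, -81]
  [47, 27, 37, 44] -> [47, 27, 37, 44] -> [54, 34, 44, 51] -> [51] -> [-153]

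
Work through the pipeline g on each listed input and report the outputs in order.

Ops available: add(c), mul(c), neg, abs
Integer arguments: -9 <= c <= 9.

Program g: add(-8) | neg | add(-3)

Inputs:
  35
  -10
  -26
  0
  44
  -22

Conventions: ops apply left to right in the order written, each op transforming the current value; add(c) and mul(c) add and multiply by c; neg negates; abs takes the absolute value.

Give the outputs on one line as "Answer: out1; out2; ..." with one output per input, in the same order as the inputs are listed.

-30; 15; 31; 5; -39; 27

Execution, op by op:
  35 -> 27 -> -27 -> -30
  -10 -> -18 -> 18 -> 15
  -26 -> -34 -> 34 -> 31
  0 -> -8 -> 8 -> 5
  44 -> 36 -> -36 -> -39
  -22 -> -30 -> 30 -> 27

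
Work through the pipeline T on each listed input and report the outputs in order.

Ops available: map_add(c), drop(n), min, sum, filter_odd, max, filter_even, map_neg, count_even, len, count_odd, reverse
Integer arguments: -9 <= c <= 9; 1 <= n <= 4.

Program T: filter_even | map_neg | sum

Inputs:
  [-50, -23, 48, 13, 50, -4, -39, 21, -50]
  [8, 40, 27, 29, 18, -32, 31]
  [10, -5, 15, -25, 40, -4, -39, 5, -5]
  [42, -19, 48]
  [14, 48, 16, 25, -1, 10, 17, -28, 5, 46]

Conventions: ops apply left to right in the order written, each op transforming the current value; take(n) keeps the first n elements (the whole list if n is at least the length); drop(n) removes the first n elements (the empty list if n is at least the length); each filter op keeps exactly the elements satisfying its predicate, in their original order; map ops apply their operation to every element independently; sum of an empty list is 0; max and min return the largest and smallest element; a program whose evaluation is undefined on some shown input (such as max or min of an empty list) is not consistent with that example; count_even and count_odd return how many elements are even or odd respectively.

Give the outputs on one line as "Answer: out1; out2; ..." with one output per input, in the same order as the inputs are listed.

Execution, op by op:
  [-50, -23, 48, 13, 50, -4, -39, 21, -50] -> [-50, 48, 50, -4, -50] -> [50, -48, -50, 4, 50] -> 6
  [8, 40, 27, 29, 18, -32, 31] -> [8, 40, 18, -32] -> [-8, -40, -18, 32] -> -34
  [10, -5, 15, -25, 40, -4, -39, 5, -5] -> [10, 40, -4] -> [-10, -40, 4] -> -46
  [42, -19, 48] -> [42, 48] -> [-42, -48] -> -90
  [14, 48, 16, 25, -1, 10, 17, -28, 5, 46] -> [14, 48, 16, 10, -28, 46] -> [-14, -48, -16, -10, 28, -46] -> -106

6; -34; -46; -90; -106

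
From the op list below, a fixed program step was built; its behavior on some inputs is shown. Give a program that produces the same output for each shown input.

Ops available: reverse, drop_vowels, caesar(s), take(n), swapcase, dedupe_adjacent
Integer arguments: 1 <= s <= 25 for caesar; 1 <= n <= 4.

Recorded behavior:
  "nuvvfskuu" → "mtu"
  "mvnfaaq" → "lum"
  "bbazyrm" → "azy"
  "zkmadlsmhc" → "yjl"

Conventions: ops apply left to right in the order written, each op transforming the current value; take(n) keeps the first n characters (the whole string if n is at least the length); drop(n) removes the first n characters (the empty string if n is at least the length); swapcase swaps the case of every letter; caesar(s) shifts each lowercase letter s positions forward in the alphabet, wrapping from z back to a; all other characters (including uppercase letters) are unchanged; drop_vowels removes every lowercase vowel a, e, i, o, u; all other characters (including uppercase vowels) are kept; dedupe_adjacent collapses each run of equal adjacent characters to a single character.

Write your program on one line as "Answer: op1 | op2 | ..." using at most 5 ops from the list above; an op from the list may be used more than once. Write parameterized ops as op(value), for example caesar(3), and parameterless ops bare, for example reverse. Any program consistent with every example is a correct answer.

reverse | dedupe_adjacent | caesar(25) | reverse | take(3)

Check, running the answer program on each example:
  "nuvvfskuu" -> "uuksfvvun" -> "uksfvun" -> "tjreutm" -> "mtuerjt" -> "mtu"
  "mvnfaaq" -> "qaafnvm" -> "qafnvm" -> "pzemul" -> "lumezp" -> "lum"
  "bbazyrm" -> "mryzabb" -> "mryzab" -> "lqxyza" -> "azyxql" -> "azy"
  "zkmadlsmhc" -> "chmsldamkz" -> "chmsldamkz" -> "bglrkczljy" -> "yjlzckrlgb" -> "yjl"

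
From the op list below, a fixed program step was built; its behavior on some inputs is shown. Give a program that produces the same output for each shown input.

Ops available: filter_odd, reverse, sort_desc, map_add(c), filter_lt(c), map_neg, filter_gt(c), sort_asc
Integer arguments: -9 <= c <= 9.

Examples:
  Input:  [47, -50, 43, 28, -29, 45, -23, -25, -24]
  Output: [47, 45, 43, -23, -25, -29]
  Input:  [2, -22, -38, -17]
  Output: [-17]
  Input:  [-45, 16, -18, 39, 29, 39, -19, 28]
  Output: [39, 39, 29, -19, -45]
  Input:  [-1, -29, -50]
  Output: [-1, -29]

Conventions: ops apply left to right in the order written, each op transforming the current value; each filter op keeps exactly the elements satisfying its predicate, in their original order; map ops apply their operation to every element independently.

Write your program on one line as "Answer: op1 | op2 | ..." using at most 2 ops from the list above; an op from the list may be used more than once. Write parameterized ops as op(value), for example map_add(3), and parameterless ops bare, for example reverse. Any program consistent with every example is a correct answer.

filter_odd | sort_desc

Check, running the answer program on each example:
  [47, -50, 43, 28, -29, 45, -23, -25, -24] -> [47, 43, -29, 45, -23, -25] -> [47, 45, 43, -23, -25, -29]
  [2, -22, -38, -17] -> [-17] -> [-17]
  [-45, 16, -18, 39, 29, 39, -19, 28] -> [-45, 39, 29, 39, -19] -> [39, 39, 29, -19, -45]
  [-1, -29, -50] -> [-1, -29] -> [-1, -29]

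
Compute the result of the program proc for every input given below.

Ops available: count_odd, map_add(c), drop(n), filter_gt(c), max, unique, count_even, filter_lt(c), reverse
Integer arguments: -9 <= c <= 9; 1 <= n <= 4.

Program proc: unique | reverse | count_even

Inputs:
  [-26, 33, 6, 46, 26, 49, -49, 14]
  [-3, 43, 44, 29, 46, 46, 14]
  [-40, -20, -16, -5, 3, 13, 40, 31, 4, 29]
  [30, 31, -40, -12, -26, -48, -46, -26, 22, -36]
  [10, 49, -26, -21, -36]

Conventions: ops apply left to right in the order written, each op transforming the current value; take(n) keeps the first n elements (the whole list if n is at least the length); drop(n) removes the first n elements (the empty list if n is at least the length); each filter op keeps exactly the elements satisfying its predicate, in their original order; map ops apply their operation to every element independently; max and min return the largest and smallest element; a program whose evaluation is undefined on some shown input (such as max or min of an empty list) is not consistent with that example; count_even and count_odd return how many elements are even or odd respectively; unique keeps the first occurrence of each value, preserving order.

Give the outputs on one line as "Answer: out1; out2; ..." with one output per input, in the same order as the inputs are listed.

Execution, op by op:
  [-26, 33, 6, 46, 26, 49, -49, 14] -> [-26, 33, 6, 46, 26, 49, -49, 14] -> [14, -49, 49, 26, 46, 6, 33, -26] -> 5
  [-3, 43, 44, 29, 46, 46, 14] -> [-3, 43, 44, 29, 46, 14] -> [14, 46, 29, 44, 43, -3] -> 3
  [-40, -20, -16, -5, 3, 13, 40, 31, 4, 29] -> [-40, -20, -16, -5, 3, 13, 40, 31, 4, 29] -> [29, 4, 31, 40, 13, 3, -5, -16, -20, -40] -> 5
  [30, 31, -40, -12, -26, -48, -46, -26, 22, -36] -> [30, 31, -40, -12, -26, -48, -46, 22, -36] -> [-36, 22, -46, -48, -26, -12, -40, 31, 30] -> 8
  [10, 49, -26, -21, -36] -> [10, 49, -26, -21, -36] -> [-36, -21, -26, 49, 10] -> 3

5; 3; 5; 8; 3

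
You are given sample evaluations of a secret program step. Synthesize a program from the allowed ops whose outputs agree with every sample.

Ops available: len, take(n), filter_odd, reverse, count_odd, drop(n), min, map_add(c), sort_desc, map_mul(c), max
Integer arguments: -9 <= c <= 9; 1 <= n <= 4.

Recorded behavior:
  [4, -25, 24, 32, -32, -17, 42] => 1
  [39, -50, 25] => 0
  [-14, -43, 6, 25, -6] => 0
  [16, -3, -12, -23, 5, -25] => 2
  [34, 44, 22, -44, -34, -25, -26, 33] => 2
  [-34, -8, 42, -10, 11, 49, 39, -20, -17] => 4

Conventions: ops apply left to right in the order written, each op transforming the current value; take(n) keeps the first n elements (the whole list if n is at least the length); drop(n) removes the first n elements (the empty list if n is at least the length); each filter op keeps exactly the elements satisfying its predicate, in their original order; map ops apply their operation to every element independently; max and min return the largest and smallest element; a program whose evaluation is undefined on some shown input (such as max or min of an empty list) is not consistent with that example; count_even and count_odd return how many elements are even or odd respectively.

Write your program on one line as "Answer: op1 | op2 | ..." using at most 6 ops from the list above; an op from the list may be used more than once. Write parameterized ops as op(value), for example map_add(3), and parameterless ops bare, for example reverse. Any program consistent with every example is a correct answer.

drop(4) | sort_desc | reverse | filter_odd | sort_desc | len

Check, running the answer program on each example:
  [4, -25, 24, 32, -32, -17, 42] -> [-32, -17, 42] -> [42, -17, -32] -> [-32, -17, 42] -> [-17] -> [-17] -> 1
  [39, -50, 25] -> [] -> [] -> [] -> [] -> [] -> 0
  [-14, -43, 6, 25, -6] -> [-6] -> [-6] -> [-6] -> [] -> [] -> 0
  [16, -3, -12, -23, 5, -25] -> [5, -25] -> [5, -25] -> [-25, 5] -> [-25, 5] -> [5, -25] -> 2
  [34, 44, 22, -44, -34, -25, -26, 33] -> [-34, -25, -26, 33] -> [33, -25, -26, -34] -> [-34, -26, -25, 33] -> [-25, 33] -> [33, -25] -> 2
  [-34, -8, 42, -10, 11, 49, 39, -20, -17] -> [11, 49, 39, -20, -17] -> [49, 39, 11, -17, -20] -> [-20, -17, 11, 39, 49] -> [-17, 11, 39, 49] -> [49, 39, 11, -17] -> 4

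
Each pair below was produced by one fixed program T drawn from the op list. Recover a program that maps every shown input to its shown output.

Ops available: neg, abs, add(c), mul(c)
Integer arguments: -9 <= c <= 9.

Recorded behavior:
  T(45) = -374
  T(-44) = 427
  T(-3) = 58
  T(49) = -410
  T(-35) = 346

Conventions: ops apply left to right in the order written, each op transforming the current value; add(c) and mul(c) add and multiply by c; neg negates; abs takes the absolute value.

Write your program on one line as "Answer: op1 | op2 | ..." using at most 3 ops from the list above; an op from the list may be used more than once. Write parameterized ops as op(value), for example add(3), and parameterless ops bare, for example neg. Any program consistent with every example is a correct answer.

add(-4) | mul(-9) | add(-5)

Check, running the answer program on each example:
  45 -> 41 -> -369 -> -374
  -44 -> -48 -> 432 -> 427
  -3 -> -7 -> 63 -> 58
  49 -> 45 -> -405 -> -410
  -35 -> -39 -> 351 -> 346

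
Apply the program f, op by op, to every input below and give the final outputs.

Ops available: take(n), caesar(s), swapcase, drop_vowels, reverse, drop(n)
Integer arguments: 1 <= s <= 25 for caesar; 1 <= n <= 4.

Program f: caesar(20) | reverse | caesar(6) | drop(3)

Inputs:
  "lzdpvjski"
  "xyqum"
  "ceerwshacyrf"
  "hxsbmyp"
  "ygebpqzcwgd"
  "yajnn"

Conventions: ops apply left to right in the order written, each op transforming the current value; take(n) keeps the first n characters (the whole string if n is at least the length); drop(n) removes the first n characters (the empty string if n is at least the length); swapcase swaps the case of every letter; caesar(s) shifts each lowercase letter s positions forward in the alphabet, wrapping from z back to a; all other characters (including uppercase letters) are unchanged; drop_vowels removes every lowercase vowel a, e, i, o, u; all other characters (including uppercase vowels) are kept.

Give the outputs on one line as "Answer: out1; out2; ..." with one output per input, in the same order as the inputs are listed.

Execution, op by op:
  "lzdpvjski" -> "ftxjpdmec" -> "cemdpjxtf" -> "iksjvpdzl" -> "jvpdzl"
  "xyqum" -> "rskog" -> "goksr" -> "muqyx" -> "yx"
  "ceerwshacyrf" -> "wyylqmbuwslz" -> "zlswubmqlyyw" -> "frycahswreec" -> "cahswreec"
  "hxsbmyp" -> "brmvgsj" -> "jsgvmrb" -> "pymbsxh" -> "bsxh"
  "ygebpqzcwgd" -> "sayvjktwqax" -> "xaqwtkjvyas" -> "dgwczqpbegy" -> "czqpbegy"
  "yajnn" -> "sudhh" -> "hhdus" -> "nnjay" -> "ay"

"jvpdzl"; "yx"; "cahswreec"; "bsxh"; "czqpbegy"; "ay"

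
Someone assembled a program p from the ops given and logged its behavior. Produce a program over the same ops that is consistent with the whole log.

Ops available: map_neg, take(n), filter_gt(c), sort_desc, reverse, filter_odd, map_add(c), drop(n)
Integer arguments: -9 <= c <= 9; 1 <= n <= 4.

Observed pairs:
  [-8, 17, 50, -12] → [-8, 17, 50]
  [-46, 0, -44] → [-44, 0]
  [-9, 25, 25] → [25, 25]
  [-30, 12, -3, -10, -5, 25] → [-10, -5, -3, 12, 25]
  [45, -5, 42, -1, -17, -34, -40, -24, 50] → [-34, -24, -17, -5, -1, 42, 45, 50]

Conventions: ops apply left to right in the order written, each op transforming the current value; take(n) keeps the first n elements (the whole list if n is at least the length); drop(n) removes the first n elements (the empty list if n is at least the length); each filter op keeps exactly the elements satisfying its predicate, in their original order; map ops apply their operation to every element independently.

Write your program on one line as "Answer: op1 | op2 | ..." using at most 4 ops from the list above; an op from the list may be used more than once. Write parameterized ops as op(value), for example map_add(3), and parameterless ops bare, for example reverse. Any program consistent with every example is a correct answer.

reverse | sort_desc | reverse | drop(1)

Check, running the answer program on each example:
  [-8, 17, 50, -12] -> [-12, 50, 17, -8] -> [50, 17, -8, -12] -> [-12, -8, 17, 50] -> [-8, 17, 50]
  [-46, 0, -44] -> [-44, 0, -46] -> [0, -44, -46] -> [-46, -44, 0] -> [-44, 0]
  [-9, 25, 25] -> [25, 25, -9] -> [25, 25, -9] -> [-9, 25, 25] -> [25, 25]
  [-30, 12, -3, -10, -5, 25] -> [25, -5, -10, -3, 12, -30] -> [25, 12, -3, -5, -10, -30] -> [-30, -10, -5, -3, 12, 25] -> [-10, -5, -3, 12, 25]
  [45, -5, 42, -1, -17, -34, -40, -24, 50] -> [50, -24, -40, -34, -17, -1, 42, -5, 45] -> [50, 45, 42, -1, -5, -17, -24, -34, -40] -> [-40, -34, -24, -17, -5, -1, 42, 45, 50] -> [-34, -24, -17, -5, -1, 42, 45, 50]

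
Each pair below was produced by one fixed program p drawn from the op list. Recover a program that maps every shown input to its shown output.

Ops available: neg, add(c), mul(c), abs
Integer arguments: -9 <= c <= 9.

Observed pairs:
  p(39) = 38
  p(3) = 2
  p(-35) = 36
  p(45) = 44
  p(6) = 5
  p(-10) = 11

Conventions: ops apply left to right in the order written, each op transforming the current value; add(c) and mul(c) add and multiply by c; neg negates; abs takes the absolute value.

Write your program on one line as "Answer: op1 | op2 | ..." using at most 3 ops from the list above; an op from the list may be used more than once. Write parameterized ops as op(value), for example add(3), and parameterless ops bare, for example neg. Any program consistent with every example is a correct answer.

add(-1) | abs

Check, running the answer program on each example:
  39 -> 38 -> 38
  3 -> 2 -> 2
  -35 -> -36 -> 36
  45 -> 44 -> 44
  6 -> 5 -> 5
  -10 -> -11 -> 11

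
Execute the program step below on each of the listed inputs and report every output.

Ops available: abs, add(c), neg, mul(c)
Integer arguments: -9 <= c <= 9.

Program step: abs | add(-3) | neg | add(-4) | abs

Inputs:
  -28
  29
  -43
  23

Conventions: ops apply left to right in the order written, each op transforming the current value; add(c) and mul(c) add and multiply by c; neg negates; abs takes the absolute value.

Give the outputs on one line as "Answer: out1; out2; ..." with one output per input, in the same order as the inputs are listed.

29; 30; 44; 24

Execution, op by op:
  -28 -> 28 -> 25 -> -25 -> -29 -> 29
  29 -> 29 -> 26 -> -26 -> -30 -> 30
  -43 -> 43 -> 40 -> -40 -> -44 -> 44
  23 -> 23 -> 20 -> -20 -> -24 -> 24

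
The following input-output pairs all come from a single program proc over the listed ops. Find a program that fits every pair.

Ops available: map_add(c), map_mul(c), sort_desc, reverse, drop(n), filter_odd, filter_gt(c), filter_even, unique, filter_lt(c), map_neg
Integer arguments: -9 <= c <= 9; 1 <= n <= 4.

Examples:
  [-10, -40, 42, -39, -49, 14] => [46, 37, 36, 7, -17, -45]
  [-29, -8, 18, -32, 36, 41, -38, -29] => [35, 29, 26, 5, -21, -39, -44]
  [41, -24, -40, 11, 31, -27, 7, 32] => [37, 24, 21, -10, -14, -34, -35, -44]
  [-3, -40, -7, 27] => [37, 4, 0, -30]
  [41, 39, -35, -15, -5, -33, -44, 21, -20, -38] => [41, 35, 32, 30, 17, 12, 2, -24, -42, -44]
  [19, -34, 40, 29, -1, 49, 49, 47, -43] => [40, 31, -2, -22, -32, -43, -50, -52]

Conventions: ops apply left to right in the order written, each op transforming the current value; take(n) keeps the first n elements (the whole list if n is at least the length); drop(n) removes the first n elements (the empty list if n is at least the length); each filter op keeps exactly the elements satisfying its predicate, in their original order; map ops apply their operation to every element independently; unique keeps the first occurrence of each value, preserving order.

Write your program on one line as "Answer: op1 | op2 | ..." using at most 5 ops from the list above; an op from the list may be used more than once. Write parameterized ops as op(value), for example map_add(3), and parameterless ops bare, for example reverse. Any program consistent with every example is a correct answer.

reverse | map_neg | map_add(-3) | sort_desc | unique

Check, running the answer program on each example:
  [-10, -40, 42, -39, -49, 14] -> [14, -49, -39, 42, -40, -10] -> [-14, 49, 39, -42, 40, 10] -> [-17, 46, 36, -45, 37, 7] -> [46, 37, 36, 7, -17, -45] -> [46, 37, 36, 7, -17, -45]
  [-29, -8, 18, -32, 36, 41, -38, -29] -> [-29, -38, 41, 36, -32, 18, -8, -29] -> [29, 38, -41, -36, 32, -18, 8, 29] -> [26, 35, -44, -39, 29, -21, 5, 26] -> [35, 29, 26, 26, 5, -21, -39, -44] -> [35, 29, 26, 5, -21, -39, -44]
  [41, -24, -40, 11, 31, -27, 7, 32] -> [32, 7, -27, 31, 11, -40, -24, 41] -> [-32, -7, 27, -31, -11, 40, 24, -41] -> [-35, -10, 24, -34, -14, 37, 21, -44] -> [37, 24, 21, -10, -14, -34, -35, -44] -> [37, 24, 21, -10, -14, -34, -35, -44]
  [-3, -40, -7, 27] -> [27, -7, -40, -3] -> [-27, 7, 40, 3] -> [-30, 4, 37, 0] -> [37, 4, 0, -30] -> [37, 4, 0, -30]
  [41, 39, -35, -15, -5, -33, -44, 21, -20, -38] -> [-38, -20, 21, -44, -33, -5, -15, -35, 39, 41] -> [38, 20, -21, 44, 33, 5, 15, 35, -39, -41] -> [35, 17, -24, 41, 30, 2, 12, 32, -42, -44] -> [41, 35, 32, 30, 17, 12, 2, -24, -42, -44] -> [41, 35, 32, 30, 17, 12, 2, -24, -42, -44]
  [19, -34, 40, 29, -1, 49, 49, 47, -43] -> [-43, 47, 49, 49, -1, 29, 40, -34, 19] -> [43, -47, -49, -49, 1, -29, -40, 34, -19] -> [40, -50, -52, -52, -2, -32, -43, 31, -22] -> [40, 31, -2, -22, -32, -43, -50, -52, -52] -> [40, 31, -2, -22, -32, -43, -50, -52]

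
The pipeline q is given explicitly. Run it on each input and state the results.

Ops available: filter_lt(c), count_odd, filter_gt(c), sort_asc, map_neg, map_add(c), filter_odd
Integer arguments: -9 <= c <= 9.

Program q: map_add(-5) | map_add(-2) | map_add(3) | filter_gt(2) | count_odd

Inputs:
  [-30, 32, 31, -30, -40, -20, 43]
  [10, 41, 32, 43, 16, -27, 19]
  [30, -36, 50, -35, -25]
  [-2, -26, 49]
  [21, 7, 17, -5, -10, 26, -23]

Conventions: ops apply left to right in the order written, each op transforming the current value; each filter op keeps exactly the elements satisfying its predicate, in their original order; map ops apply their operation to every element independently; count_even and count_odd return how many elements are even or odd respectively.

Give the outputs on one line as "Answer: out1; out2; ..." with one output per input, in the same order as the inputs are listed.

Execution, op by op:
  [-30, 32, 31, -30, -40, -20, 43] -> [-35, 27, 26, -35, -45, -25, 38] -> [-37, 25, 24, -37, -47, -27, 36] -> [-34, 28, 27, -34, -44, -24, 39] -> [28, 27, 39] -> 2
  [10, 41, 32, 43, 16, -27, 19] -> [5, 36, 27, 38, 11, -32, 14] -> [3, 34, 25, 36, 9, -34, 12] -> [6, 37, 28, 39, 12, -31, 15] -> [6, 37, 28, 39, 12, 15] -> 3
  [30, -36, 50, -35, -25] -> [25, -41, 45, -40, -30] -> [23, -43, 43, -42, -32] -> [26, -40, 46, -39, -29] -> [26, 46] -> 0
  [-2, -26, 49] -> [-7, -31, 44] -> [-9, -33, 42] -> [-6, -30, 45] -> [45] -> 1
  [21, 7, 17, -5, -10, 26, -23] -> [16, 2, 12, -10, -15, 21, -28] -> [14, 0, 10, -12, -17, 19, -30] -> [17, 3, 13, -9, -14, 22, -27] -> [17, 3, 13, 22] -> 3

2; 3; 0; 1; 3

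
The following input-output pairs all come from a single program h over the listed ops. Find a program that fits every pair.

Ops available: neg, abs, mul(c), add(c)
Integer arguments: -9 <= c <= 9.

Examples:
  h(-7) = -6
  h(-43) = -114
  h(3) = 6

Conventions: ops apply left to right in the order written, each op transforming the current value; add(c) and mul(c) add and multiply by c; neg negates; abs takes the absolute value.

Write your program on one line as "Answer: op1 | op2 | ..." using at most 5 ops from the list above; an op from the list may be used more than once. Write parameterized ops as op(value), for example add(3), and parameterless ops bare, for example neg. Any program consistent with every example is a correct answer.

abs | add(3) | neg | add(8) | mul(3)

Check, running the answer program on each example:
  -7 -> 7 -> 10 -> -10 -> -2 -> -6
  -43 -> 43 -> 46 -> -46 -> -38 -> -114
  3 -> 3 -> 6 -> -6 -> 2 -> 6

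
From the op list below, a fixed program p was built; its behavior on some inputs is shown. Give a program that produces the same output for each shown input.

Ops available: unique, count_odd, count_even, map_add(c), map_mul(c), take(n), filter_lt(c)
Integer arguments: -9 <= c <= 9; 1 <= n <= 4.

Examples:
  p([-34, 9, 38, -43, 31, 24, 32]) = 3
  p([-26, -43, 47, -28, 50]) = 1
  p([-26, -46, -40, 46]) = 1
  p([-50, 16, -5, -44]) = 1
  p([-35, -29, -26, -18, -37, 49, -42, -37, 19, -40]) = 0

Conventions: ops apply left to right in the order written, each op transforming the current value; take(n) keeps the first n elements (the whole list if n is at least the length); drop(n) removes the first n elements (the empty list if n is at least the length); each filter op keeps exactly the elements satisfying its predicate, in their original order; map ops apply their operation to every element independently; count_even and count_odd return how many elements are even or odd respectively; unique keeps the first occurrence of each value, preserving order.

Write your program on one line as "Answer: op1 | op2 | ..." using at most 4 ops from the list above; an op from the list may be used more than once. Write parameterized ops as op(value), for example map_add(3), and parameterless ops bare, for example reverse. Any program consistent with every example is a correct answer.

map_mul(-5) | unique | filter_lt(2) | count_even

Check, running the answer program on each example:
  [-34, 9, 38, -43, 31, 24, 32] -> [170, -45, -190, 215, -155, -120, -160] -> [170, -45, -190, 215, -155, -120, -160] -> [-45, -190, -155, -120, -160] -> 3
  [-26, -43, 47, -28, 50] -> [130, 215, -235, 140, -250] -> [130, 215, -235, 140, -250] -> [-235, -250] -> 1
  [-26, -46, -40, 46] -> [130, 230, 200, -230] -> [130, 230, 200, -230] -> [-230] -> 1
  [-50, 16, -5, -44] -> [250, -80, 25, 220] -> [250, -80, 25, 220] -> [-80] -> 1
  [-35, -29, -26, -18, -37, 49, -42, -37, 19, -40] -> [175, 145, 130, 90, 185, -245, 210, 185, -95, 200] -> [175, 145, 130, 90, 185, -245, 210, -95, 200] -> [-245, -95] -> 0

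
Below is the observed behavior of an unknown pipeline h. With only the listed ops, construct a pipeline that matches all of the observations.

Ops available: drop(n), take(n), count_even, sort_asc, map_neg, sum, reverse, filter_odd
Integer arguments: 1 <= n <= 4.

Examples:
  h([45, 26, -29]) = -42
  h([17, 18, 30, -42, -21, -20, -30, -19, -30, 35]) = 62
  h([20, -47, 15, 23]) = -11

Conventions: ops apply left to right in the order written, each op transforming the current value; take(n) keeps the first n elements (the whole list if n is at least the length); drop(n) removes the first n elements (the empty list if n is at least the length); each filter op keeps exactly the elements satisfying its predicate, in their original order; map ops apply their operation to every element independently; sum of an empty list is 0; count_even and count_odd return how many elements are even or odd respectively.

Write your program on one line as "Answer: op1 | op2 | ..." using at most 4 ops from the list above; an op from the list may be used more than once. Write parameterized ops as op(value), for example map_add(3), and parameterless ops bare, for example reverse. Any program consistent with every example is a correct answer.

reverse | map_neg | sum

Check, running the answer program on each example:
  [45, 26, -29] -> [-29, 26, 45] -> [29, -26, -45] -> -42
  [17, 18, 30, -42, -21, -20, -30, -19, -30, 35] -> [35, -30, -19, -30, -20, -21, -42, 30, 18, 17] -> [-35, 30, 19, 30, 20, 21, 42, -30, -18, -17] -> 62
  [20, -47, 15, 23] -> [23, 15, -47, 20] -> [-23, -15, 47, -20] -> -11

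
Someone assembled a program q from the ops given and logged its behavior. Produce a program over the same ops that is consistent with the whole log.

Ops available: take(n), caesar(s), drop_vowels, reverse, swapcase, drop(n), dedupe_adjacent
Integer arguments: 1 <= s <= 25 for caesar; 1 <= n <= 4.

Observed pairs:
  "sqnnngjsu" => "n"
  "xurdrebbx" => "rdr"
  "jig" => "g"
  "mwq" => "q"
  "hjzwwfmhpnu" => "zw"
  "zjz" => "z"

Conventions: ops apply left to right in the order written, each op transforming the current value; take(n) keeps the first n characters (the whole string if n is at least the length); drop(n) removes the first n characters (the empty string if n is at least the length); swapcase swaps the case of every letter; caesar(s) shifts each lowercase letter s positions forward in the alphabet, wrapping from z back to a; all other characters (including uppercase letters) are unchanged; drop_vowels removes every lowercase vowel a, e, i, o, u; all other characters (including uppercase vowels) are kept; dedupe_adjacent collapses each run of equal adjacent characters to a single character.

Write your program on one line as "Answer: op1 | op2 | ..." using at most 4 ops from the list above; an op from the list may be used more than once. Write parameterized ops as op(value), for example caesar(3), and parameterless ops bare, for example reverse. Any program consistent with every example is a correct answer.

drop(2) | take(3) | dedupe_adjacent

Check, running the answer program on each example:
  "sqnnngjsu" -> "nnngjsu" -> "nnn" -> "n"
  "xurdrebbx" -> "rdrebbx" -> "rdr" -> "rdr"
  "jig" -> "g" -> "g" -> "g"
  "mwq" -> "q" -> "q" -> "q"
  "hjzwwfmhpnu" -> "zwwfmhpnu" -> "zww" -> "zw"
  "zjz" -> "z" -> "z" -> "z"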